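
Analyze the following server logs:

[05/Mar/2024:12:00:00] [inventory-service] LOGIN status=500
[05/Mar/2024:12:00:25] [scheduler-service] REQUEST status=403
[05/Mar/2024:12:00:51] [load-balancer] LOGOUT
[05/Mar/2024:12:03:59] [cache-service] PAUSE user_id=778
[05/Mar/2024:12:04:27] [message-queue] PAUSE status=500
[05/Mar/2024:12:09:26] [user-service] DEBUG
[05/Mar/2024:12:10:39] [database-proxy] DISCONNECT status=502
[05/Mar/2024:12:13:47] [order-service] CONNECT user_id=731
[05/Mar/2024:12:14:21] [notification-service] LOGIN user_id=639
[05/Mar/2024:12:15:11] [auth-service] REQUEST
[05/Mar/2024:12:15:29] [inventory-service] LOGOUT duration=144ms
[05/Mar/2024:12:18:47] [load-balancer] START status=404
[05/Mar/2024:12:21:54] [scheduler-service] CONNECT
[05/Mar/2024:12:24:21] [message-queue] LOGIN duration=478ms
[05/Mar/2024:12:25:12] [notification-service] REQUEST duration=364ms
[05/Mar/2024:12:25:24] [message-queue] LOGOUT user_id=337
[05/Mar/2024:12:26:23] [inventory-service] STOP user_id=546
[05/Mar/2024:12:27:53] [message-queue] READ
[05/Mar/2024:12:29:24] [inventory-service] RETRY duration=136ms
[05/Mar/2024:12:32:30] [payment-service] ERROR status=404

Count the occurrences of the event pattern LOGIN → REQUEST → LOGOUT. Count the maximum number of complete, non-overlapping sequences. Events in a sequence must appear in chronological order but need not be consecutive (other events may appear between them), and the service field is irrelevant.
3

To count sequences:

1. Look for pattern: LOGIN → REQUEST → LOGOUT
2. Greedily scan the log in chronological order, matching each sequence element in turn (ignoring service)
3. Each time the full pattern completes, increment the count and restart matching from the next event
4. Complete non-overlapping sequences found: 3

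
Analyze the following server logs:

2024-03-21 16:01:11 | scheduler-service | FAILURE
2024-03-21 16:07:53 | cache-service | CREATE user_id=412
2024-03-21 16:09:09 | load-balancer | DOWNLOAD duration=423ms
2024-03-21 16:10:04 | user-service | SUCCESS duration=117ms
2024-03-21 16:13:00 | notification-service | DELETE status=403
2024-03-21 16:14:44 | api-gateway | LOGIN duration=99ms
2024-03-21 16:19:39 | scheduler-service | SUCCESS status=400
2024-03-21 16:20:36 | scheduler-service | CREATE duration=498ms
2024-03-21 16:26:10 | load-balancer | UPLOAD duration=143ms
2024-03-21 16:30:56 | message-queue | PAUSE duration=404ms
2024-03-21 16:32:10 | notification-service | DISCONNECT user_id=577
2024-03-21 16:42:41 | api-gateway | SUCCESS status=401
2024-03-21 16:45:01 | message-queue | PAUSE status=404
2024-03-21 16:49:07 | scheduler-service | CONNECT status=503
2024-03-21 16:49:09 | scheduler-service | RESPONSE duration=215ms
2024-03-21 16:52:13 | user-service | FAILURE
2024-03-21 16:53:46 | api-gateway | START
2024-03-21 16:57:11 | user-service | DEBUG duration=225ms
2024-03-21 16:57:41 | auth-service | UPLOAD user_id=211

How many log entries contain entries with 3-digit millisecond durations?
7

To find matching entries:

1. Pattern to match: entries with 3-digit millisecond durations
2. Scan each log entry for the pattern
3. Count matches: 7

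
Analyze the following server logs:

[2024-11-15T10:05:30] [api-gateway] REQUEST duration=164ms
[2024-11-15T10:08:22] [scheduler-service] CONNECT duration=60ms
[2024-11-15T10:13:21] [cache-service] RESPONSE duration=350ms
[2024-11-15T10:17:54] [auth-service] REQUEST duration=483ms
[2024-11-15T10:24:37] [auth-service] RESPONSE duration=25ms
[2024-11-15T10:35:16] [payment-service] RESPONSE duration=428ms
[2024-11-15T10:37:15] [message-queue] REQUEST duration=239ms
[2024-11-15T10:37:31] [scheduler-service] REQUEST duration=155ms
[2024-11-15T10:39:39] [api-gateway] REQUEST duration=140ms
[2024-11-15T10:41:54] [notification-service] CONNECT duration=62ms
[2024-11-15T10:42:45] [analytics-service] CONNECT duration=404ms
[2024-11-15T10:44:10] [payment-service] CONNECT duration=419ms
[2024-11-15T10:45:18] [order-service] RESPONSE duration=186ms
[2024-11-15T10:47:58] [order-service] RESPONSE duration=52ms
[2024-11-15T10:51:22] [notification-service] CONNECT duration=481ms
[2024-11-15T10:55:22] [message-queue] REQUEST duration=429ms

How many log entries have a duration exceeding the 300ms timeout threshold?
7

To count timeouts:

1. Threshold: 300ms
2. Extract duration from each log entry
3. Count entries where duration > 300
4. Timeout count: 7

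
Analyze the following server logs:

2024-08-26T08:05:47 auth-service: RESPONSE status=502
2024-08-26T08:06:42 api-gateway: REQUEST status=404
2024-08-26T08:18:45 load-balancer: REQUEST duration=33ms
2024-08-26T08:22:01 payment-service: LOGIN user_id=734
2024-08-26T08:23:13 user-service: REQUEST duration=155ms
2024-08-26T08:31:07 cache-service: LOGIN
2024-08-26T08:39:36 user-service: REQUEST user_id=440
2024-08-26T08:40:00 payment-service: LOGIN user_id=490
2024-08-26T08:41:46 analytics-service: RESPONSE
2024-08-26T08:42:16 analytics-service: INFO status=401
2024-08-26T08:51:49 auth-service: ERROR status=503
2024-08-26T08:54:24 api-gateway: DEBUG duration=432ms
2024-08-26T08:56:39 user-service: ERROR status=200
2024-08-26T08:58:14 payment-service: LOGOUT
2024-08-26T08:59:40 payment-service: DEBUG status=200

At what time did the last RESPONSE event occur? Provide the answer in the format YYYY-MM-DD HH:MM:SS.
2024-08-26 08:41:46

To find the last event:

1. Filter for all RESPONSE events
2. Sort by timestamp
3. Select the last one
4. Timestamp: 2024-08-26 08:41:46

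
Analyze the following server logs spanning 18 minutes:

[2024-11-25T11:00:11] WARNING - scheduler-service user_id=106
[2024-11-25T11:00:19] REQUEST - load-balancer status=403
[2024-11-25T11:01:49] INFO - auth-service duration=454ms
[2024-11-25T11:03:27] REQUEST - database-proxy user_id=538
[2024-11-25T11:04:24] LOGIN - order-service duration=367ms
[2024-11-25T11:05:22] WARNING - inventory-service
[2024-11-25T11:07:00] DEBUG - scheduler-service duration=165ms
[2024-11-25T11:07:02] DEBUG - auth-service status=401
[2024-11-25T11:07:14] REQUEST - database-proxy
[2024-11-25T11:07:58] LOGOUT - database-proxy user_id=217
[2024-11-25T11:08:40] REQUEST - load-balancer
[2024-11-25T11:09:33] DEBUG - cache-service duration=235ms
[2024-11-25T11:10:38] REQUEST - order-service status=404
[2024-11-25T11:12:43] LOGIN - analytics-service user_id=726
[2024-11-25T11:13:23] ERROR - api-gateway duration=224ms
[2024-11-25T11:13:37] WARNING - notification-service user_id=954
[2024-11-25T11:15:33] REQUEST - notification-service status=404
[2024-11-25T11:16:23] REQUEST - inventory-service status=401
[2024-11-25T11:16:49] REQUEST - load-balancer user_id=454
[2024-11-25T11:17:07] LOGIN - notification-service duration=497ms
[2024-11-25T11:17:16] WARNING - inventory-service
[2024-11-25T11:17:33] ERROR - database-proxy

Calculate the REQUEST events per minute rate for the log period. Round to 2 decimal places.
0.44

To calculate the rate:

1. Count total REQUEST events: 8
2. Total time period: 18 minutes
3. Rate = 8 / 18 = 0.44 events per minute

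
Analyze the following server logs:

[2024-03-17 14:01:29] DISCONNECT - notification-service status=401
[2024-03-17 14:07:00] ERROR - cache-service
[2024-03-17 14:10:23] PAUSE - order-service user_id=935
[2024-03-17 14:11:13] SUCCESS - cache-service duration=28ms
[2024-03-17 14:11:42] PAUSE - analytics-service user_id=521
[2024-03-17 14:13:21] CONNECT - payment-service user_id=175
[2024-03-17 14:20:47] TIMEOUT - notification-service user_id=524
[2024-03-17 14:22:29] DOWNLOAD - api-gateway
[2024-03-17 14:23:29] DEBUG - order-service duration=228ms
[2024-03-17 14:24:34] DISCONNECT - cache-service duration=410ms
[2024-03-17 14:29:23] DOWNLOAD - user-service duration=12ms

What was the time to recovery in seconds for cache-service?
253

To calculate recovery time:

1. Find ERROR event for cache-service: 2024-03-17 14:07:00
2. Find next SUCCESS event for cache-service: 2024-03-17 14:11:13
3. Recovery time: 2024-03-17 14:11:13 - 2024-03-17 14:07:00 = 253 seconds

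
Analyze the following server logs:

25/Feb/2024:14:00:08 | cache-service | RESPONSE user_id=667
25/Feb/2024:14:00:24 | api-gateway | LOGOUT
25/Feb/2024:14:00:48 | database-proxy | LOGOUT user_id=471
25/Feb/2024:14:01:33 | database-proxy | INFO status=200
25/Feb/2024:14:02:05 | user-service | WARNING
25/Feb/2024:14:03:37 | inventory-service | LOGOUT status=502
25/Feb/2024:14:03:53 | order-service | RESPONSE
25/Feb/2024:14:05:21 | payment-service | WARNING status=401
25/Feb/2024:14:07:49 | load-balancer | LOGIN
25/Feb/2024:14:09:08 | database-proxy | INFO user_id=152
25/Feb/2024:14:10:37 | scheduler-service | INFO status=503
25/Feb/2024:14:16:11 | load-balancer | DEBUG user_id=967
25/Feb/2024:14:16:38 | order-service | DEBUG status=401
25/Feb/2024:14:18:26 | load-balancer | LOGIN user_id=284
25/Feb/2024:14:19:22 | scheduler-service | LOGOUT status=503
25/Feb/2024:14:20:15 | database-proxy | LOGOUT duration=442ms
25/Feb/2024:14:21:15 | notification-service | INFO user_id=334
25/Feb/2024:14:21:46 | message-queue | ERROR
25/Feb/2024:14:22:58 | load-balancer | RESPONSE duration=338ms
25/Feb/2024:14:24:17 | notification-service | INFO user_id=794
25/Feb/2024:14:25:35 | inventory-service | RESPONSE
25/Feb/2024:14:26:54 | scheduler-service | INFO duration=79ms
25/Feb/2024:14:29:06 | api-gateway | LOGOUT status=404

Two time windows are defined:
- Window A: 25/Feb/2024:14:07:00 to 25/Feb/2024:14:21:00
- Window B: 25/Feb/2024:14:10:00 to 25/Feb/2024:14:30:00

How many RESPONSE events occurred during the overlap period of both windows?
0

To find overlap events:

1. Window A: 25/Feb/2024:14:07:00 to 25/Feb/2024:14:21:00
2. Window B: 25/Feb/2024:14:10:00 to 25/Feb/2024:14:30:00
3. Overlap period: 25/Feb/2024:14:10:00 to 25/Feb/2024:14:21:00
4. Count RESPONSE events in overlap: 0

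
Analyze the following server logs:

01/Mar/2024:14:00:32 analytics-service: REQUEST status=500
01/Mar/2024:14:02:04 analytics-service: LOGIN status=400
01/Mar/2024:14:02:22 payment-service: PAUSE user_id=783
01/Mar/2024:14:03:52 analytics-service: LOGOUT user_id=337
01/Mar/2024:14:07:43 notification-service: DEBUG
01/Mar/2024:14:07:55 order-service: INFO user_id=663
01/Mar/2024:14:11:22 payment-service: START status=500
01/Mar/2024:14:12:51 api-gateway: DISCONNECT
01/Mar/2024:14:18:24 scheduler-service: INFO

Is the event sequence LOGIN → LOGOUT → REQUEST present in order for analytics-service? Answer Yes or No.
No

To verify sequence order:

1. Find all events in sequence LOGIN → LOGOUT → REQUEST for analytics-service
2. Extract their timestamps
3. Check if timestamps are in ascending order
4. Result: No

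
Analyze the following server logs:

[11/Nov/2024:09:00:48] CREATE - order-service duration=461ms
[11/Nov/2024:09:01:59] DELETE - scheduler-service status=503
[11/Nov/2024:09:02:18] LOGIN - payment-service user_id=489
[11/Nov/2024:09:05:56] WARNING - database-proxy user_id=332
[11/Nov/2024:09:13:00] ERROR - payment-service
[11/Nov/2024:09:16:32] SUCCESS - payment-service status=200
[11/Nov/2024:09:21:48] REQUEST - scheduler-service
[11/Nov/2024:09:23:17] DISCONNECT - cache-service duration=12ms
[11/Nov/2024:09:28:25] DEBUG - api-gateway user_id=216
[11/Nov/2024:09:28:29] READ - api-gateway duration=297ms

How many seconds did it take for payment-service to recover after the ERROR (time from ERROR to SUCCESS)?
212

To calculate recovery time:

1. Find ERROR event for payment-service: 11/Nov/2024:09:13:00
2. Find next SUCCESS event for payment-service: 11/Nov/2024:09:16:32
3. Recovery time: 11/Nov/2024:09:16:32 - 11/Nov/2024:09:13:00 = 212 seconds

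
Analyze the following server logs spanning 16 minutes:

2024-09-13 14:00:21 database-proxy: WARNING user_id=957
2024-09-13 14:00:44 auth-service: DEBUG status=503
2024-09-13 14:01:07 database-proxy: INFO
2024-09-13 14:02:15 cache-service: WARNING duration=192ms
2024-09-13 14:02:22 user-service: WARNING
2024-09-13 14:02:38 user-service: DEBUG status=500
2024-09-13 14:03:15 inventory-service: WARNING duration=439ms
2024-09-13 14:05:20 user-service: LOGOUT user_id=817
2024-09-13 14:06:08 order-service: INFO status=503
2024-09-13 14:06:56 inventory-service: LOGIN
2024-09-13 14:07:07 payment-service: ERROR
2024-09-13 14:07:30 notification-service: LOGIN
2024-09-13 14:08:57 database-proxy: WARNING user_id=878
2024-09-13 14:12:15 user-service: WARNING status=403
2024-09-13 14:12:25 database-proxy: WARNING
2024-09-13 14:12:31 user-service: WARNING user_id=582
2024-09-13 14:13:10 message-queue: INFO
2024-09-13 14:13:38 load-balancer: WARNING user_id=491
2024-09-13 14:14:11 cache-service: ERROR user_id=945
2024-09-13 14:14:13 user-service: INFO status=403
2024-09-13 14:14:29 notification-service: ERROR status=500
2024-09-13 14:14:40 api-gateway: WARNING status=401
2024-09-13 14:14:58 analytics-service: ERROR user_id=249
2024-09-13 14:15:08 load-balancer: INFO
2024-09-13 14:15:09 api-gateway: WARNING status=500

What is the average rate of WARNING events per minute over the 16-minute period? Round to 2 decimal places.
0.69

To calculate the rate:

1. Count total WARNING events: 11
2. Total time period: 16 minutes
3. Rate = 11 / 16 = 0.69 events per minute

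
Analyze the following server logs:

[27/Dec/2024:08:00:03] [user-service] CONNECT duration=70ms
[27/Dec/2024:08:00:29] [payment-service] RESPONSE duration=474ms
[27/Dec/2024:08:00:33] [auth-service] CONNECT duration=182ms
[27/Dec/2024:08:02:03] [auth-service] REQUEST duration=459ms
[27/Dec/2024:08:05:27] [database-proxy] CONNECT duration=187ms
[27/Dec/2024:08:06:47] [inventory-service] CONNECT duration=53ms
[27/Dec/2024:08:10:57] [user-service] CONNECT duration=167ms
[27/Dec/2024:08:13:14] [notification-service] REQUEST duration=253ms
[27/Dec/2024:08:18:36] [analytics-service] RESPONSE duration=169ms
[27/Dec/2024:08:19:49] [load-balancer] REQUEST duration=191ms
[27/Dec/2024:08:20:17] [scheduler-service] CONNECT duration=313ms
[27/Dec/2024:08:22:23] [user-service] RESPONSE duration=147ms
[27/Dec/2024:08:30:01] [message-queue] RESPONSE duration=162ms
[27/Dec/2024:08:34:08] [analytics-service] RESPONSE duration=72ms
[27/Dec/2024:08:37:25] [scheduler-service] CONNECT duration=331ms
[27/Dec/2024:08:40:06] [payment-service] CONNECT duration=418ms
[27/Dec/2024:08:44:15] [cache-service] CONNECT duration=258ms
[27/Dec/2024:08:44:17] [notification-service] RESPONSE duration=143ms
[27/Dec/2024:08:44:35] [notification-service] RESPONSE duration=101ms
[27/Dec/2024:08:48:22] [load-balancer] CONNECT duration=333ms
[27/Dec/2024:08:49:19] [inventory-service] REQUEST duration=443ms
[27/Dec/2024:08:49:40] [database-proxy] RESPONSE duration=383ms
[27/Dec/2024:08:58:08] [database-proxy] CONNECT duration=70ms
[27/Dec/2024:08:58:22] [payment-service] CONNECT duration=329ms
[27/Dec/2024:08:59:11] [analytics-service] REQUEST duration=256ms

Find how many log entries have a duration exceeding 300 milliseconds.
9

To count timeouts:

1. Threshold: 300ms
2. Extract duration from each log entry
3. Count entries where duration > 300
4. Timeout count: 9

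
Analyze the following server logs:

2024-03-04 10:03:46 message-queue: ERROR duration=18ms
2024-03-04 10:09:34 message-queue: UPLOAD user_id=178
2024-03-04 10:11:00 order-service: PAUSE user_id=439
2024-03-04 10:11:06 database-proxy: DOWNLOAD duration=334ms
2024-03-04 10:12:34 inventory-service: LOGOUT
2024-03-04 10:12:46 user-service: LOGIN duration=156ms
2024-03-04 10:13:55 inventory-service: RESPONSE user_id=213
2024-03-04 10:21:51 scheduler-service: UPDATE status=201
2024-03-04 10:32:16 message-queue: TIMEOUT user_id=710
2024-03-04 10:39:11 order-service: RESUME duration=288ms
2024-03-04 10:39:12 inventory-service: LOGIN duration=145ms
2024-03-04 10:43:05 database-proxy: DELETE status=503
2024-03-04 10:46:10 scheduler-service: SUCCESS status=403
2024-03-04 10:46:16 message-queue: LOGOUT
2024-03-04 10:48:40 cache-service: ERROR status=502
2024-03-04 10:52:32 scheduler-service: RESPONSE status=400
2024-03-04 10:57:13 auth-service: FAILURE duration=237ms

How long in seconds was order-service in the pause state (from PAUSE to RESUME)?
1691

To calculate state duration:

1. Find PAUSE event for order-service: 2024-03-04 10:11:00
2. Find RESUME event for order-service: 2024-03-04 10:39:11
3. Calculate duration: 2024-03-04 10:39:11 - 2024-03-04 10:11:00 = 1691 seconds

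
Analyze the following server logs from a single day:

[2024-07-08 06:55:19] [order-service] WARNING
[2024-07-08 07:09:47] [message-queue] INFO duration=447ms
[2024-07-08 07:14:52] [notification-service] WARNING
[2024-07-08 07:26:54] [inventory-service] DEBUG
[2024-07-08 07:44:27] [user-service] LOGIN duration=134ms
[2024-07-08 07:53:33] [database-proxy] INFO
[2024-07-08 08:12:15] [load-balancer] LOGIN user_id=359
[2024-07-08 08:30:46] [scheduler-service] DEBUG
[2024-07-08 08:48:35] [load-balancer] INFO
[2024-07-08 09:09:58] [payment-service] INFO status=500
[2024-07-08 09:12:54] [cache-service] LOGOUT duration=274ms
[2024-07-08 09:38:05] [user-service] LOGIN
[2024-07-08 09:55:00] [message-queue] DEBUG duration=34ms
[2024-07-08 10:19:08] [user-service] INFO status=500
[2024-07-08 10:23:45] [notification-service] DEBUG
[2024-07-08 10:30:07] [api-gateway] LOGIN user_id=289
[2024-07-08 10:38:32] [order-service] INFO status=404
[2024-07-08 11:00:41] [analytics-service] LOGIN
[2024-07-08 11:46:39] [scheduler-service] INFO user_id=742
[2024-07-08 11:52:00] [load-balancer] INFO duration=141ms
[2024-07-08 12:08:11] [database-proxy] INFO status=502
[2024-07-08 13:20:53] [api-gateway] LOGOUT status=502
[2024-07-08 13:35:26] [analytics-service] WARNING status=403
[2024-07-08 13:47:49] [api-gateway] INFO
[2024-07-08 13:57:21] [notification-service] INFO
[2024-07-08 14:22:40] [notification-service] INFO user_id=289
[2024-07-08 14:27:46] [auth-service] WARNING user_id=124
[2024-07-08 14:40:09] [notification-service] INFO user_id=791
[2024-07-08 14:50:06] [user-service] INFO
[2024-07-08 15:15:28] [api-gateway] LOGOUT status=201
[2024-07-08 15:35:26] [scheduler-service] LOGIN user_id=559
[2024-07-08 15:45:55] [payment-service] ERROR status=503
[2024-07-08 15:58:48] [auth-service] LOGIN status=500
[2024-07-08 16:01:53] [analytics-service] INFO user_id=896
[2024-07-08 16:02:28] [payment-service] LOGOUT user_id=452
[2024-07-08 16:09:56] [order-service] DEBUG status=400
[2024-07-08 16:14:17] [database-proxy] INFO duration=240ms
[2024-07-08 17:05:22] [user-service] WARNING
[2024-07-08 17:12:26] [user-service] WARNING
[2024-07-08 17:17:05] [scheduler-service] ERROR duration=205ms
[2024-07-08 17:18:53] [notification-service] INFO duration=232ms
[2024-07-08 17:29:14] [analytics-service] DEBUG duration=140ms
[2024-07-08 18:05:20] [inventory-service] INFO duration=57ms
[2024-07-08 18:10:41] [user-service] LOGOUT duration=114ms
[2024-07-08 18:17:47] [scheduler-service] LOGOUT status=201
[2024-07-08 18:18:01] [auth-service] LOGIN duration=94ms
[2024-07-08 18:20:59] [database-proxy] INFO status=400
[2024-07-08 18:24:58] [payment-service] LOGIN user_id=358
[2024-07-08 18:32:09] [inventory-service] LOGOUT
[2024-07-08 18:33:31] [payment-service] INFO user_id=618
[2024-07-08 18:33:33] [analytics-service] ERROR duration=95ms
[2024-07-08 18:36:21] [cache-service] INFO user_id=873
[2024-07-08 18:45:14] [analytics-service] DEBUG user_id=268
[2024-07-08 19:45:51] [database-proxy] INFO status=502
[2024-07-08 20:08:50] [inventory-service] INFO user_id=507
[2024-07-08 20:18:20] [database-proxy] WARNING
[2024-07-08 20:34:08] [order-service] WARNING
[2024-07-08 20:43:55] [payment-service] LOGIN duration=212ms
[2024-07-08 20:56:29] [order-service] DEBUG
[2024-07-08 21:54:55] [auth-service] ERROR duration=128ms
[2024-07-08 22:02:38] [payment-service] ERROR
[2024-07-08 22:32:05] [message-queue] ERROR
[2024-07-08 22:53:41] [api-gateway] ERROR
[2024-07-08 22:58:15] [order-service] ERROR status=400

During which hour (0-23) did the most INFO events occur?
18

To find the peak hour:

1. Group all INFO events by hour
2. Count events in each hour
3. Find hour with maximum count
4. Peak hour: 18 (with 4 events)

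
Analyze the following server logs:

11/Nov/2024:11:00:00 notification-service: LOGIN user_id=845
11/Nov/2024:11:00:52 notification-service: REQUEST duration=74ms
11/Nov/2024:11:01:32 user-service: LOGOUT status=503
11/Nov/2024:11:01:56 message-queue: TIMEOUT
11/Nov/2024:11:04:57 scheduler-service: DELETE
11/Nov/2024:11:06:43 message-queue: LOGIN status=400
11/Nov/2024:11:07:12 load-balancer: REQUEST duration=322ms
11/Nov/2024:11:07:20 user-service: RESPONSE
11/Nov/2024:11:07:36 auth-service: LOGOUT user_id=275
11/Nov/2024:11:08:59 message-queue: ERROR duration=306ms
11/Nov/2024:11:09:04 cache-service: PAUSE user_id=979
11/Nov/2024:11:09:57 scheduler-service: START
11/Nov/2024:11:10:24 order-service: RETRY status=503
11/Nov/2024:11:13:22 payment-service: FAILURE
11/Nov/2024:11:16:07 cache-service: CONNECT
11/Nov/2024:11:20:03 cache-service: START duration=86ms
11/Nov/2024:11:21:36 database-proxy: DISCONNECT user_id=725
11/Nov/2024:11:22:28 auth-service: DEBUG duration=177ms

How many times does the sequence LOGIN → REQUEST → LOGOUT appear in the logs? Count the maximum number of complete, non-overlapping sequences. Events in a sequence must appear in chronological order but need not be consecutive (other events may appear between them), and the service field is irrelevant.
2

To count sequences:

1. Look for pattern: LOGIN → REQUEST → LOGOUT
2. Greedily scan the log in chronological order, matching each sequence element in turn (ignoring service)
3. Each time the full pattern completes, increment the count and restart matching from the next event
4. Complete non-overlapping sequences found: 2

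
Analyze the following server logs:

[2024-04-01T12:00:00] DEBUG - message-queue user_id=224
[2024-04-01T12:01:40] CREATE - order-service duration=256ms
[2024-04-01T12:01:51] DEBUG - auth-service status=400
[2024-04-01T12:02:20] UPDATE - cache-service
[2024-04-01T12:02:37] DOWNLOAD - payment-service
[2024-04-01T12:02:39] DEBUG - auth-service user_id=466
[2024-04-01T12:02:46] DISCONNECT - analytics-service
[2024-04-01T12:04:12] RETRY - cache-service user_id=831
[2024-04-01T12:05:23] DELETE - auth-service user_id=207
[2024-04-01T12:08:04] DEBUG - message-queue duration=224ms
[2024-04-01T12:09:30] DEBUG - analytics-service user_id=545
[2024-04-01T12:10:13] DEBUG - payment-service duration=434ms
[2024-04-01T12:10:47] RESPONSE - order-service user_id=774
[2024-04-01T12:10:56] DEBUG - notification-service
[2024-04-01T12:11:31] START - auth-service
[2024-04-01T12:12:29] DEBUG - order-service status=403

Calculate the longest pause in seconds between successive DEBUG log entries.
325

To find the longest gap:

1. Extract all DEBUG events in chronological order
2. Calculate time differences between consecutive events
3. Find the maximum difference
4. Longest gap: 325 seconds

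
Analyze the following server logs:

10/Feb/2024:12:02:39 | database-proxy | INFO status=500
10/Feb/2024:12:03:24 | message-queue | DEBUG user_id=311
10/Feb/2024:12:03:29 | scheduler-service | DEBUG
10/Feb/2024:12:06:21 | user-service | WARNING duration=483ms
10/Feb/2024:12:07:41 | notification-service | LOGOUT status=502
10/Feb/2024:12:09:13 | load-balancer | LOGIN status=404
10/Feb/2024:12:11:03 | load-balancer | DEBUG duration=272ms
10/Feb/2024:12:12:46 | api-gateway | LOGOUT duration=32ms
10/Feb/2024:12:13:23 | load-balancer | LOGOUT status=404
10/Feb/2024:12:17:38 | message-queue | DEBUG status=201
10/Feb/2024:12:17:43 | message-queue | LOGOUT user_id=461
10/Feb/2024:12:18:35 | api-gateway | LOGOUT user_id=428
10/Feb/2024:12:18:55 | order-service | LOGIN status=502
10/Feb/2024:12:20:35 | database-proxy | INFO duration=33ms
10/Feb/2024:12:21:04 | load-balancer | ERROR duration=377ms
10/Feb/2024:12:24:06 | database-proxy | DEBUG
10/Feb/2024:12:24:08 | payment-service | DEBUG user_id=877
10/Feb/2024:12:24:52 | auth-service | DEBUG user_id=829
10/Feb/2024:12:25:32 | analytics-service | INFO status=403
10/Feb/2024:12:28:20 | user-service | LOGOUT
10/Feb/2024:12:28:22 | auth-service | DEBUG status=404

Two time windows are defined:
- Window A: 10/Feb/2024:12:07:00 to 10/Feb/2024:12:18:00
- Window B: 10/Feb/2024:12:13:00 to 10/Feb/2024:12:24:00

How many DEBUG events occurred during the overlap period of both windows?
1

To find overlap events:

1. Window A: 10/Feb/2024:12:07:00 to 10/Feb/2024:12:18:00
2. Window B: 10/Feb/2024:12:13:00 to 10/Feb/2024:12:24:00
3. Overlap period: 10/Feb/2024:12:13:00 to 10/Feb/2024:12:18:00
4. Count DEBUG events in overlap: 1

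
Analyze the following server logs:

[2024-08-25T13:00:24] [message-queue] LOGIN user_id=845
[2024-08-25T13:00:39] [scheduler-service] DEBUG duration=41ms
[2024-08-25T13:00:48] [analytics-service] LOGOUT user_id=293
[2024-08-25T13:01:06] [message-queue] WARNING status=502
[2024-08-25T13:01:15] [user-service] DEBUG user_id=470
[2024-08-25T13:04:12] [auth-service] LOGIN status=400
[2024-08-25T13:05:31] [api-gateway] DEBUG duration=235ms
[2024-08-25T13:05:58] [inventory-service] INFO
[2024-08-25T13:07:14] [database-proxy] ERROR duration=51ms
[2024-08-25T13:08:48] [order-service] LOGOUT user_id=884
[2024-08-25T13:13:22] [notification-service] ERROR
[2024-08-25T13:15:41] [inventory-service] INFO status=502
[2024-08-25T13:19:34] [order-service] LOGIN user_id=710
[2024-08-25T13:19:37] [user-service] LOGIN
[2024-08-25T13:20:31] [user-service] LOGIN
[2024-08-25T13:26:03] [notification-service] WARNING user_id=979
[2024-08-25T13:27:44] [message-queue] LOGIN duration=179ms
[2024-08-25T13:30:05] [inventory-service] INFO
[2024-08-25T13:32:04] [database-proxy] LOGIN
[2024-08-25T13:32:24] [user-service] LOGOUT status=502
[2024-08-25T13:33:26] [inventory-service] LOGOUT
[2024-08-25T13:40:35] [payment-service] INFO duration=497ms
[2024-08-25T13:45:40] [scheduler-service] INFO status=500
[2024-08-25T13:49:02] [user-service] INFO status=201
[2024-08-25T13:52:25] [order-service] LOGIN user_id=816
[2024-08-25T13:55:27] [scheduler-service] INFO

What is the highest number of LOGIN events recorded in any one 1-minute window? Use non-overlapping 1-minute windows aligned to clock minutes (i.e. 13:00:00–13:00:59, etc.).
2

To find the burst window:

1. Divide the log period into non-overlapping 1-minute windows starting at 13:00
2. Count LOGIN events in each window
3. Find the window with maximum count
4. Maximum events in a window: 2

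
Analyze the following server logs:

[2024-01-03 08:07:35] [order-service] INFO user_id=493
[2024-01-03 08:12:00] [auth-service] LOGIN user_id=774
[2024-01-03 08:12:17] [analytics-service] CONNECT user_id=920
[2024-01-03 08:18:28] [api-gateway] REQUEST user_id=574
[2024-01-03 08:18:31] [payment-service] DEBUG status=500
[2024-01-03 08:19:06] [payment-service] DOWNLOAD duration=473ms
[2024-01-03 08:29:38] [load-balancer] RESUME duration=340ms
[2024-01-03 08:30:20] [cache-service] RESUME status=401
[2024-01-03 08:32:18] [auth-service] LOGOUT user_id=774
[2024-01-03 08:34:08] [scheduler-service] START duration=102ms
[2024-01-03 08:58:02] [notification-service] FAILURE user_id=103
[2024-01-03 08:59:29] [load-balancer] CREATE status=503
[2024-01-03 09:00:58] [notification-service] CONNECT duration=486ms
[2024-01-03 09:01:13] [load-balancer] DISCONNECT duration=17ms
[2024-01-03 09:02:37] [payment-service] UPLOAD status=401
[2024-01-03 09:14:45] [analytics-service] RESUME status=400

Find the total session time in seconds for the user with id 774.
1218

To calculate session duration:

1. Find LOGIN event for user_id=774: 2024-01-03 08:12:00
2. Find LOGOUT event for user_id=774: 2024-01-03 08:32:18
3. Session duration: 2024-01-03 08:32:18 - 2024-01-03 08:12:00 = 1218 seconds (20 minutes)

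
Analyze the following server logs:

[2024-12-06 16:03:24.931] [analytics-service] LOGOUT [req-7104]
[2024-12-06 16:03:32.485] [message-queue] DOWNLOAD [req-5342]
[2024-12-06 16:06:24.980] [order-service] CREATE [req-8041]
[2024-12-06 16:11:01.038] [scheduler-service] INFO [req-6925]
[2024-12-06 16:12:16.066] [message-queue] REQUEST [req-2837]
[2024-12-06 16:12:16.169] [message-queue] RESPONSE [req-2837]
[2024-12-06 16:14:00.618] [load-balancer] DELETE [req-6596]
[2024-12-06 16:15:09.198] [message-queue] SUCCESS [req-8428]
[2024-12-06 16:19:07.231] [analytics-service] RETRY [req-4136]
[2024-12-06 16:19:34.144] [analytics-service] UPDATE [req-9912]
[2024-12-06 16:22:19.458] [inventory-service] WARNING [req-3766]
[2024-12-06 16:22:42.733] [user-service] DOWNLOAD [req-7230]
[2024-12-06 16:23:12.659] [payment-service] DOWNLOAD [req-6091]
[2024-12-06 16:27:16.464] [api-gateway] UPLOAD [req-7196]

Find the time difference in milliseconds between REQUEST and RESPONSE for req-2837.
103

To calculate latency:

1. Find REQUEST with id req-2837: 2024-12-06 16:12:16.066
2. Find RESPONSE with id req-2837: 2024-12-06 16:12:16.169
3. Latency: 2024-12-06 16:12:16.169 - 2024-12-06 16:12:16.066 = 103ms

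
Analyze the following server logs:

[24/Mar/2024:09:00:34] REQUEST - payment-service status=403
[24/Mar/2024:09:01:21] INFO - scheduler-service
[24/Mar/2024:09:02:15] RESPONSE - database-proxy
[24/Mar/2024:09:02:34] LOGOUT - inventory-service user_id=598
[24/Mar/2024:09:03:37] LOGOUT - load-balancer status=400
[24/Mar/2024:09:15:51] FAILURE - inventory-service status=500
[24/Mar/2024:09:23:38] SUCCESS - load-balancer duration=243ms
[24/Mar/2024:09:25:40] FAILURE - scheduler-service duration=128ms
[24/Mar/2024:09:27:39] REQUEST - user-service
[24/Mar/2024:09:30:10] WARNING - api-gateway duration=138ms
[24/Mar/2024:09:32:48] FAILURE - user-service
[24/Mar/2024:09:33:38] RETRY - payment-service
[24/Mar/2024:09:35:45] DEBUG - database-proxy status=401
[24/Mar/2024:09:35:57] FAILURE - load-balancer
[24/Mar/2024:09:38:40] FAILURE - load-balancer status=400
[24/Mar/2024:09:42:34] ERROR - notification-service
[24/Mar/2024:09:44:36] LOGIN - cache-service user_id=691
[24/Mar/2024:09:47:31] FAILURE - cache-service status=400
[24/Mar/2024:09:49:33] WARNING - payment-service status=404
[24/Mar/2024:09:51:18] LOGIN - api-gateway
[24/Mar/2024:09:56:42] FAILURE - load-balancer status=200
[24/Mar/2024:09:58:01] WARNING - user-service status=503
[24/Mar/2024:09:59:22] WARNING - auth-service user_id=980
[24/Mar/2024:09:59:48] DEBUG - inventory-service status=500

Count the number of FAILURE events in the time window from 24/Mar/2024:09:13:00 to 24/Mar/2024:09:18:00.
1

To count events in the time window:

1. Window boundaries: 24/Mar/2024:09:13:00 to 24/Mar/2024:09:18:00
2. Filter for FAILURE events within this window
3. Count matching events: 1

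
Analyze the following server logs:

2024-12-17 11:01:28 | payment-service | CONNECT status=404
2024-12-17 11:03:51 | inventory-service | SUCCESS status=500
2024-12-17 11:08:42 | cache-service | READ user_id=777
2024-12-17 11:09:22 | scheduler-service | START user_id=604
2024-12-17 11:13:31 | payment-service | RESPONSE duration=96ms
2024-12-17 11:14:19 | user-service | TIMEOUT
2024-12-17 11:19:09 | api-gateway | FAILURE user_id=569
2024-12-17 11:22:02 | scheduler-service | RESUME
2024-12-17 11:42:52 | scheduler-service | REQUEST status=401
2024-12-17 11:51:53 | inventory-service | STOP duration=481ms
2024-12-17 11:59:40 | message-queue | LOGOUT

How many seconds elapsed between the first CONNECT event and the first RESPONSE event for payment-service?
723

To find the time between events:

1. Locate the first CONNECT event for payment-service: 2024-12-17 11:01:28
2. Locate the first RESPONSE event for payment-service: 2024-12-17 11:13:31
3. Calculate the difference: 2024-12-17 11:13:31 - 2024-12-17 11:01:28 = 723 seconds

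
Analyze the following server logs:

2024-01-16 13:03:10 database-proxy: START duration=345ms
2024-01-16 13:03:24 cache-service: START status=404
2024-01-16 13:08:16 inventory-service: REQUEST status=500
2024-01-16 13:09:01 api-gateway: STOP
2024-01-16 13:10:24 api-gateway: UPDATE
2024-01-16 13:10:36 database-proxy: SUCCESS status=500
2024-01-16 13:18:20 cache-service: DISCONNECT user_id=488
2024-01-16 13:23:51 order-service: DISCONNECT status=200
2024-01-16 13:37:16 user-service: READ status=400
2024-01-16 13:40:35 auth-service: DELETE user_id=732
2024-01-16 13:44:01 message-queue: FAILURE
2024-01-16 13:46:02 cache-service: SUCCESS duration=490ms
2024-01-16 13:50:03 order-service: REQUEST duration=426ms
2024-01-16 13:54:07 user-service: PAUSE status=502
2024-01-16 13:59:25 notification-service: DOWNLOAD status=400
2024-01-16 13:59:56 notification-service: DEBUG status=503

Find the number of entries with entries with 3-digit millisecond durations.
3

To find matching entries:

1. Pattern to match: entries with 3-digit millisecond durations
2. Scan each log entry for the pattern
3. Count matches: 3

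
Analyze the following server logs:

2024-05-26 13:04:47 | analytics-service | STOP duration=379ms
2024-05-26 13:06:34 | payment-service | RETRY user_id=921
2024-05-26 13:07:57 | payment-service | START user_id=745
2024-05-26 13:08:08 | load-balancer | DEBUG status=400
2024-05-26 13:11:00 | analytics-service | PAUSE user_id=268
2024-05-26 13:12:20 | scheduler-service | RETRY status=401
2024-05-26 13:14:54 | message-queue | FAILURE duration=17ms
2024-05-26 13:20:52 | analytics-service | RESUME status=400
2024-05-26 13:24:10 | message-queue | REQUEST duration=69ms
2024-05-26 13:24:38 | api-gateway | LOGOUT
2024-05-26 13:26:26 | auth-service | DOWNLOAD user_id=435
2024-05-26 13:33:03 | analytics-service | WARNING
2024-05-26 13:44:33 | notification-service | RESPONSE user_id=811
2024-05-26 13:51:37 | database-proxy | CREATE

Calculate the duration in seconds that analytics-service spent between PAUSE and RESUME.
592

To calculate state duration:

1. Find PAUSE event for analytics-service: 2024-05-26 13:11:00
2. Find RESUME event for analytics-service: 2024-05-26 13:20:52
3. Calculate duration: 2024-05-26 13:20:52 - 2024-05-26 13:11:00 = 592 seconds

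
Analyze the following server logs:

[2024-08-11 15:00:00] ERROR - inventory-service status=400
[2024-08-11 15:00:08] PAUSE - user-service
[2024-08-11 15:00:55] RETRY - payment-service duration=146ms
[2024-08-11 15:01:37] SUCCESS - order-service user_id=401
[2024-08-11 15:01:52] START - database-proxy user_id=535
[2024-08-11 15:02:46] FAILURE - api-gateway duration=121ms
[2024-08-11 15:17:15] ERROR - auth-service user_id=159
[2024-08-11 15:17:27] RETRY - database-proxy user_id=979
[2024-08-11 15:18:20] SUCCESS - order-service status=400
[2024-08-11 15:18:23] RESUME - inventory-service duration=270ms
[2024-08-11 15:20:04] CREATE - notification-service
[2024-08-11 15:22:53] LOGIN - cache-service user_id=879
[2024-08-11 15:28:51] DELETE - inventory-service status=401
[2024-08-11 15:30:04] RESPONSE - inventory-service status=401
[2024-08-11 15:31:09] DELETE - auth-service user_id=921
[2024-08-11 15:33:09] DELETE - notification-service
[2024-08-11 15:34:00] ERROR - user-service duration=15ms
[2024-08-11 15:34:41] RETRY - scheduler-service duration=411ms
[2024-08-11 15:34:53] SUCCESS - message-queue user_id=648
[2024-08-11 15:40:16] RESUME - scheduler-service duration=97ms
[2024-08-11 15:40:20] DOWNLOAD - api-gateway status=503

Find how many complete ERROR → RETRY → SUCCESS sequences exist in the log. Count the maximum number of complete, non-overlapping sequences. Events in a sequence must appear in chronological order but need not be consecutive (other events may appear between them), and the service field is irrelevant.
3

To count sequences:

1. Look for pattern: ERROR → RETRY → SUCCESS
2. Greedily scan the log in chronological order, matching each sequence element in turn (ignoring service)
3. Each time the full pattern completes, increment the count and restart matching from the next event
4. Complete non-overlapping sequences found: 3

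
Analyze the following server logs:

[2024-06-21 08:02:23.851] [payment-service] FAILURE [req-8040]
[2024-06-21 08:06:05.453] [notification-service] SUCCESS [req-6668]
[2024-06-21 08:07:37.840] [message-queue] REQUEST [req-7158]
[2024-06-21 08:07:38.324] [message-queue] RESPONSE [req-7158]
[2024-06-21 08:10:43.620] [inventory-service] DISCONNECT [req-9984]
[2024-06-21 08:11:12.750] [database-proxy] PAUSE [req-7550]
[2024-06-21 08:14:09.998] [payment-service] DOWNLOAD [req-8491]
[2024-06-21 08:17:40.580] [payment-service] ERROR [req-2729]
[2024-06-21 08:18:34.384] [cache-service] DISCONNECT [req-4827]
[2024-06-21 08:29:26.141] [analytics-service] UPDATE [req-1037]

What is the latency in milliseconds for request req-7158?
484

To calculate latency:

1. Find REQUEST with id req-7158: 2024-06-21 08:07:37.840
2. Find RESPONSE with id req-7158: 2024-06-21 08:07:38.324
3. Latency: 2024-06-21 08:07:38.324 - 2024-06-21 08:07:37.840 = 484ms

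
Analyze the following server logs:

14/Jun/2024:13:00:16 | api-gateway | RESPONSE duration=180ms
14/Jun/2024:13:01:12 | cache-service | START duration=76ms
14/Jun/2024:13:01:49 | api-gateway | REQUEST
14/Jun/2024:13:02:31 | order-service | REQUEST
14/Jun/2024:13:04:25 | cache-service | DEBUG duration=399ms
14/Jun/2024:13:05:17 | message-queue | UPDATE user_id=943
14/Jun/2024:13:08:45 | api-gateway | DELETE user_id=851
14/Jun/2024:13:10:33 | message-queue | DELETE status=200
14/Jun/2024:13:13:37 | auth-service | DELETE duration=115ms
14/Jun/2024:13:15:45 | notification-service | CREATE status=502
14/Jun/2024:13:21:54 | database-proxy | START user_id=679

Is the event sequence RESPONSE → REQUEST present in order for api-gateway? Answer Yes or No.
Yes

To verify sequence order:

1. Find all events in sequence RESPONSE → REQUEST for api-gateway
2. Extract their timestamps
3. Check if timestamps are in ascending order
4. Result: Yes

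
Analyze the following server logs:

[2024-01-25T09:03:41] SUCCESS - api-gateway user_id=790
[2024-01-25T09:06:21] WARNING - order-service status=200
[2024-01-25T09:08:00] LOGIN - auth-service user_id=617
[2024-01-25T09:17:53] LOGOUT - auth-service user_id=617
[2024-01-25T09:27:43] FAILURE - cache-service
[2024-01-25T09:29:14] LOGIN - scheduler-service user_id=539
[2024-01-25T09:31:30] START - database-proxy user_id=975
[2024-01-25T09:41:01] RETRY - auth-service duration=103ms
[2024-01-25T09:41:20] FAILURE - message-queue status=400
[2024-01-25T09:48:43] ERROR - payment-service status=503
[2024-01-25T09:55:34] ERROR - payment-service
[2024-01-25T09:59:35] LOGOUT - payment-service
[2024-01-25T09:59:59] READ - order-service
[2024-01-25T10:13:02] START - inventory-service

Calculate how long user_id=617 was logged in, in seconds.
593

To calculate session duration:

1. Find LOGIN event for user_id=617: 2024-01-25T09:08:00
2. Find LOGOUT event for user_id=617: 2024-01-25T09:17:53
3. Session duration: 2024-01-25T09:17:53 - 2024-01-25T09:08:00 = 593 seconds (9 minutes)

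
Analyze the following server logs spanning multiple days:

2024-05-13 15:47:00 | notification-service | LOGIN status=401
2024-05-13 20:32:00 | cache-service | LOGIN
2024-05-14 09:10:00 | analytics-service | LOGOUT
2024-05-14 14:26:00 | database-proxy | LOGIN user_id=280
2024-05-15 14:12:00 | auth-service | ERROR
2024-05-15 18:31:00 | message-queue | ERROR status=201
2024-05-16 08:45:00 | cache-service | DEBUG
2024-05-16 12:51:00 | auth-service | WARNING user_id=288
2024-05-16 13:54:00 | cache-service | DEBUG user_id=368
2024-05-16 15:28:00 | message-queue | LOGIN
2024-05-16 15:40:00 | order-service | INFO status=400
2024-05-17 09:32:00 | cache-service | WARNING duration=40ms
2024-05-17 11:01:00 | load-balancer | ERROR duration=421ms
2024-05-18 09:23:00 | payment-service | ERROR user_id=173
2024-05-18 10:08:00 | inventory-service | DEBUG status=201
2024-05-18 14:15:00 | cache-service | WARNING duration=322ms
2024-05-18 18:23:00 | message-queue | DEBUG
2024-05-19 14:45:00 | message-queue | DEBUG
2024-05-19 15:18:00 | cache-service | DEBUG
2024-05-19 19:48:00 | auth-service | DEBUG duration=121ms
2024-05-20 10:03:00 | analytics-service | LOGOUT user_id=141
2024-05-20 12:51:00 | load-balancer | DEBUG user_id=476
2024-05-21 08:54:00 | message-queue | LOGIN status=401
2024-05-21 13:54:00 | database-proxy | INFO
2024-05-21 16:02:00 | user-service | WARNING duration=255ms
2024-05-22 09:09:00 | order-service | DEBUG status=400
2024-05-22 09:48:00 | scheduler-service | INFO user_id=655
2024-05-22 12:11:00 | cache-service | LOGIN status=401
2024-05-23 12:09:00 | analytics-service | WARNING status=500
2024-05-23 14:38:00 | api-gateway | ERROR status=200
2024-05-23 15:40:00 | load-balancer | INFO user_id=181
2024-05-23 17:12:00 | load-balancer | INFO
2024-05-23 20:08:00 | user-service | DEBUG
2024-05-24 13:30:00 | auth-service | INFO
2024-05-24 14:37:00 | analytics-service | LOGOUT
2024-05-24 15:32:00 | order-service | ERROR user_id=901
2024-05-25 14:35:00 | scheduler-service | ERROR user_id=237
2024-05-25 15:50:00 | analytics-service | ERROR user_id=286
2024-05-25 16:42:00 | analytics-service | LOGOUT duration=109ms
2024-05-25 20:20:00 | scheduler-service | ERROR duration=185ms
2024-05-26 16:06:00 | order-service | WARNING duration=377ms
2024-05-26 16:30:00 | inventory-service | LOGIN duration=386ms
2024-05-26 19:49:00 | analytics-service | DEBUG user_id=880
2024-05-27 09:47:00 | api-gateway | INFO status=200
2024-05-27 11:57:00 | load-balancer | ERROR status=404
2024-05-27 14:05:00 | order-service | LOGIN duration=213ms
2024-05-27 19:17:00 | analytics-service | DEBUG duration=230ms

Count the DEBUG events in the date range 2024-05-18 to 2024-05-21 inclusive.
6

To filter by date range:

1. Date range: 2024-05-18 through 2024-05-21, both dates inclusive
2. Filter for DEBUG events whose date falls in this range
3. Count matching events: 6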